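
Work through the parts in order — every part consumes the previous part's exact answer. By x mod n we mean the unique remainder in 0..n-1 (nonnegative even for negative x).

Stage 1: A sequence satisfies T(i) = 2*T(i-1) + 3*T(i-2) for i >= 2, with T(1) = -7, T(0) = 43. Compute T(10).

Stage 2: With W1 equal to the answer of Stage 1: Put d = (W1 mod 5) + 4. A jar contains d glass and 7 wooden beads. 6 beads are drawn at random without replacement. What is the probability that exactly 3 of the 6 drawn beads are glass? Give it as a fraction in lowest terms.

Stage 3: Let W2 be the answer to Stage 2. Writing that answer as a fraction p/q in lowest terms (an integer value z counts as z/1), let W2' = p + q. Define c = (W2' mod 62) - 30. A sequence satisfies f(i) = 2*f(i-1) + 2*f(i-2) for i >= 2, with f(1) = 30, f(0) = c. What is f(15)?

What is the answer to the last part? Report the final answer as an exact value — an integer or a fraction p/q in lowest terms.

Stage 1: T(2) = 2*(-7) + 3*(43) = 115; iterating: T(2)=115, T(3)=209, T(4)=763, T(5)=2153, T(6)=6595, T(7)=19649, T(8)=59083, T(9)=177113, T(10)=531475; answer 531475
Stage 2: W1 = 531475; d = 4; total draws C(11,6) = 462; favorable C(4,3)*C(7,3) = 140; P = 10/33; answer 10/33
Stage 3: W2 = 10/33; threaded value p + q = 43; c = 13; f(2) = 2*(30) + 2*(13) = 86; iterating: f(2)=86, f(3)=232, f(4)=636, f(5)=1736, f(6)=4744, f(7)=12960, f(8)=35408, f(9)=96736, f(10)=264288, f(11)=722048, f(12)=1972672, f(13)=5389440, f(14)=14724224, f(15)=40227328; answer 40227328

40227328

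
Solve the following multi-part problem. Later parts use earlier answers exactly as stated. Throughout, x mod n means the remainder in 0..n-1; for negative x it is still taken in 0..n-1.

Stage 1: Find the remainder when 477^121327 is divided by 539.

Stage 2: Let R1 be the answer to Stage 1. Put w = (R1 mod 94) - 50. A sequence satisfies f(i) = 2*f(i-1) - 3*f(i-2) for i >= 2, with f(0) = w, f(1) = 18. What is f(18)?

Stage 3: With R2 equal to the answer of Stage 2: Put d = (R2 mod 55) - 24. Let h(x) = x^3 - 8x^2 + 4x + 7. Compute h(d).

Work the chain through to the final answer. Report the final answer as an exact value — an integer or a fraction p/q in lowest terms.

Stage 1: squarings mod 539: 477^1=477, 477^2=71, 477^4=190, 477^8=526, 477^16=169, 477^32=533, 477^64=36, 477^128=218, 477^256=92, 477^512=379, 477^1024=267, 477^2048=141, 477^4096=477, 477^8192=71, 477^16384=190, 477^32768=526, 477^65536=169; 477^121327 = 477^1 * 477^2 * 477^4 * 477^8 * 477^32 * 477^64 * 477^128 * 477^256 * 477^2048 * 477^4096 * 477^16384 * 477^32768 * 477^65536 = 302 (mod 539); answer 302
Stage 2: R1 = 302; w = -30; f(2) = 2*(18) - 3*(-30) = 126; iterating: f(2)=126, f(3)=198, f(4)=18, f(5)=-558, f(6)=-1170, f(7)=-666, f(8)=2178, f(9)=6354, f(10)=6174, f(11)=-6714, f(12)=-31950, f(13)=-43758, f(14)=8334, f(15)=147942, f(16)=270882, f(17)=97938, f(18)=-616770; answer -616770
Stage 3: R2 = -616770; d = -24; 1*(-24)^3 - 8*(-24)^2 + 4*(-24)^1 + 7 = (-13824) + (-4608) + (-96) + (7) = -18521; answer -18521

-18521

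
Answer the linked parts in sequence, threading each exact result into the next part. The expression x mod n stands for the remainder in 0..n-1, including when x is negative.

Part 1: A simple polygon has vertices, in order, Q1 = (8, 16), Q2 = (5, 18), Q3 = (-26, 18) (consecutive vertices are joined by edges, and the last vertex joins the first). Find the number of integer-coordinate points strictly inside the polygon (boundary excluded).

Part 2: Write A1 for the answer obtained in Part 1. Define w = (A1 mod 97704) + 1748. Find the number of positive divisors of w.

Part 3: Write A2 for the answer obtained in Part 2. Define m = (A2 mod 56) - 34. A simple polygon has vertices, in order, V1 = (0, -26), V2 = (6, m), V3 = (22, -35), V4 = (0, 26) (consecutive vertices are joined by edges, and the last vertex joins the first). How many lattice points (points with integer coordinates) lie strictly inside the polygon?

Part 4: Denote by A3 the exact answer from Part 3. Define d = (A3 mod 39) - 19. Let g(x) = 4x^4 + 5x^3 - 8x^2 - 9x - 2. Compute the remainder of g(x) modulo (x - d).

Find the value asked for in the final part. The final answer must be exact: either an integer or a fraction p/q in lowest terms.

Part 1: cross terms: (8*18 - 5*16)=64, (5*18 - -26*18)=558, (-26*16 - 8*18)=-560; twice the area = |62| = 62; area = 31; boundary points = 1 + 31 + 2 = 34; strictly interior points = area - boundary/2 + 1 = 15; answer 15
Part 2: A1 = 15; w = 1763; 1763 = 41 * 43; number of divisors = (1+1) * (1+1) = 4; answer 4
Part 3: A2 = 4; m = -30; cross terms: (0*-30 - 6*-26)=156, (6*-35 - 22*-30)=450, (22*26 - 0*-35)=572, (0*-26 - 0*26)=0; twice the area = |1178| = 1178; area = 589; boundary points = 2 + 1 + 1 + 52 = 56; strictly interior points = area - boundary/2 + 1 = 562; answer 562
Part 4: A3 = 562; d = -3; remainder = value at the root: 4*(-3)^4 + 5*(-3)^3 - 8*(-3)^2 - 9*(-3)^1 - 2 = (324) + (-135) + (-72) + (27) + (-2) = 142; answer 142

142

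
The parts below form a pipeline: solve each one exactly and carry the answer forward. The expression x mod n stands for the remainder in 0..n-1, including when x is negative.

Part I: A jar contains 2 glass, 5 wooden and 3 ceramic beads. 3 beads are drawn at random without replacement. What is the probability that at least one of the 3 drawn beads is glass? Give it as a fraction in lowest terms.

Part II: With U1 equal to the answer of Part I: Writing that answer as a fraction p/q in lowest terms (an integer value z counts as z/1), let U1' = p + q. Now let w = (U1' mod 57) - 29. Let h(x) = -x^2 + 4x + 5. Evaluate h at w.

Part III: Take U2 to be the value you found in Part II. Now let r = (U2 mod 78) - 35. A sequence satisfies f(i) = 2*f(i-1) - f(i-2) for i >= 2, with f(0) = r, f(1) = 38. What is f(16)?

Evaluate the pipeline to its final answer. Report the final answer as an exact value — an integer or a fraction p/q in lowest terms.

788

Part I: total draws C(10,3) = 120; complement C(8,3) = 56; favorable 120 - 56 = 64; P = 8/15; answer 8/15
Part II: U1 = 8/15; threaded value p + q = 23; w = -6; -1*(-6)^2 + 4*(-6)^1 + 5 = (-36) + (-24) + (5) = -55; answer -55
Part III: U2 = -55; r = -12; f(2) = 2*(38) - 1*(-12) = 88; iterating: f(2)=88, f(3)=138, f(4)=188, f(5)=238, f(6)=288, f(7)=338, f(8)=388, f(9)=438, f(10)=488, f(11)=538, f(12)=588, f(13)=638, f(14)=688, f(15)=738, f(16)=788; answer 788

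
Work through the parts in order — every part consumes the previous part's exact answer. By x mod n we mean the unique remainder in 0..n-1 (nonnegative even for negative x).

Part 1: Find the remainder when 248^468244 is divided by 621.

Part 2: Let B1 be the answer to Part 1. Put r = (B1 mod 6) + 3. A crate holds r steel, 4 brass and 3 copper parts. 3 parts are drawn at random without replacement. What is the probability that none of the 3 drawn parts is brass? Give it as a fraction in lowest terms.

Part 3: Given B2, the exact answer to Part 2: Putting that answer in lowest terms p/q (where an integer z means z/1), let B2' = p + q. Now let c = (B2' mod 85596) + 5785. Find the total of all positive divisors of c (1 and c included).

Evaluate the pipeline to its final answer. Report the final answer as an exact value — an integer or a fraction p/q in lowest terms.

7254

Part 1: squarings mod 621: 248^1=248, 248^2=25, 248^4=4, 248^8=16, 248^16=256, 248^32=331, 248^64=265, 248^128=52, 248^256=220, 248^512=583, 248^1024=202, 248^2048=439, 248^4096=211, 248^8192=430, 248^16384=463, 248^32768=124, 248^65536=472, 248^131072=466, 248^262144=427; 248^468244 = 248^4 * 248^16 * 248^256 * 248^1024 * 248^8192 * 248^65536 * 248^131072 * 248^262144 = 535 (mod 621); answer 535
Part 2: B1 = 535; r = 4; total draws C(11,3) = 165; favorable C(7,3) = 35; P = 7/33; answer 7/33
Part 3: B2 = 7/33; threaded value p + q = 40; c = 5825; 5825 = 5^2 * 233; sigma = (1 + 5 + 25) * (1 + 233) = 31 * 234 = 7254; answer 7254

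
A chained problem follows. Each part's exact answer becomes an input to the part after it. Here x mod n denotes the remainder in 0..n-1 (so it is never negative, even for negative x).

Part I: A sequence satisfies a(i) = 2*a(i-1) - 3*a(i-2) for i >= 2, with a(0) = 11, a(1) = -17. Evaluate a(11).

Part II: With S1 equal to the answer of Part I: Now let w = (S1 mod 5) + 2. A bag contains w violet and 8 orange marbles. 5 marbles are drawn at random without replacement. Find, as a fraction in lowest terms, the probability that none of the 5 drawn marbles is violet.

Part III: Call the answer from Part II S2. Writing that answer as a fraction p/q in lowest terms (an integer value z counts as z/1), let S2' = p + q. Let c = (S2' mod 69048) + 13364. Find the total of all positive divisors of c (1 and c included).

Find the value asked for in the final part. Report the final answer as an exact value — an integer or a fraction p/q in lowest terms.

Part I: a(2) = 2*(-17) - 3*(11) = -67; iterating: a(2)=-67, a(3)=-83, a(4)=35, a(5)=319, a(6)=533, a(7)=109, a(8)=-1381, a(9)=-3089, a(10)=-2035, a(11)=5197; answer 5197
Part II: S1 = 5197; w = 4; total draws C(12,5) = 792; favorable C(8,5) = 56; P = 7/99; answer 7/99
Part III: S2 = 7/99; threaded value p + q = 106; c = 13470; 13470 = 2 * 3 * 5 * 449; sigma = (1 + 2) * (1 + 3) * (1 + 5) * (1 + 449) = 3 * 4 * 6 * 450 = 32400; answer 32400

32400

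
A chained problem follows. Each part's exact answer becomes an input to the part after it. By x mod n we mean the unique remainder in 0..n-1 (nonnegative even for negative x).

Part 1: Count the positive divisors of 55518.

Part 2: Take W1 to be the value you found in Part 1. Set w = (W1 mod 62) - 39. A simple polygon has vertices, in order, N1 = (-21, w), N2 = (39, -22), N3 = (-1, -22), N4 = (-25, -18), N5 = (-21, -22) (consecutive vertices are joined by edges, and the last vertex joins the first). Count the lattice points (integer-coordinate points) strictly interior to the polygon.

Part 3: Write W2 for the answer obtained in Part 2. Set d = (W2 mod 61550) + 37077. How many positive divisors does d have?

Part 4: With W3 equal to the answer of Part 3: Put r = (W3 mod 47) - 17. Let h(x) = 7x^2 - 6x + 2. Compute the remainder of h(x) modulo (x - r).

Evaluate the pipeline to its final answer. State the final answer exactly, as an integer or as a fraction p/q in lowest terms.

Part 1: 55518 = 2 * 3 * 19 * 487; number of divisors = (1+1) * (1+1) * (1+1) * (1+1) = 16; answer 16
Part 2: W1 = 16; w = -23; cross terms: (-21*-22 - 39*-23)=1359, (39*-22 - -1*-22)=-880, (-1*-18 - -25*-22)=-532, (-25*-22 - -21*-18)=172, (-21*-23 - -21*-22)=21; twice the area = |140| = 140; area = 70; boundary points = 1 + 40 + 4 + 4 + 1 = 50; strictly interior points = area - boundary/2 + 1 = 46; answer 46
Part 3: W2 = 46; d = 37123; 37123 is prime, so its only divisors are 1 and 37123; count = 2; answer 2
Part 4: W3 = 2; r = -15; remainder = value at the root: 7*(-15)^2 - 6*(-15)^1 + 2 = (1575) + (90) + (2) = 1667; answer 1667

1667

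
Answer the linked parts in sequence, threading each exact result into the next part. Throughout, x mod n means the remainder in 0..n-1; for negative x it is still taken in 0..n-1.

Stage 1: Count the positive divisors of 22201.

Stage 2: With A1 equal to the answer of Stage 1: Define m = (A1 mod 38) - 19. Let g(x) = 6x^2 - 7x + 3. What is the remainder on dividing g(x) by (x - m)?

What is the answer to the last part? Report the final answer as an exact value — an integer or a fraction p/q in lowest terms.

Stage 1: 22201 = 149^2; number of divisors = (2+1) = 3; answer 3
Stage 2: A1 = 3; m = -16; remainder = value at the root: 6*(-16)^2 - 7*(-16)^1 + 3 = (1536) + (112) + (3) = 1651; answer 1651

1651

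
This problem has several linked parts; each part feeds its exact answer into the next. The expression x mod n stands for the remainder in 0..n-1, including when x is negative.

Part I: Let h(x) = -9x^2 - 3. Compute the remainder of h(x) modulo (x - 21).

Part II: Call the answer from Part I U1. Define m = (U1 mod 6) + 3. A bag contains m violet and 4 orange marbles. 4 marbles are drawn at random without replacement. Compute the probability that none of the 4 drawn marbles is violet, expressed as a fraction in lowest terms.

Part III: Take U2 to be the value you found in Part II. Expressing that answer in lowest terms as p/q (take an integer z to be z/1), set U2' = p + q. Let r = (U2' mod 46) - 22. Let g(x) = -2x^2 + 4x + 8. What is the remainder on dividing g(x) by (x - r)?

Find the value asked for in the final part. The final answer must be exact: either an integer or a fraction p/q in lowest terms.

Part I: remainder = value at the root: -9*(21)^2 - 3 = (-3969) + (-3) = -3972; answer -3972
Part II: U1 = -3972; m = 3; total draws C(7,4) = 35; favorable C(4,4) = 1; P = 1/35; answer 1/35
Part III: U2 = 1/35; threaded value p + q = 36; r = 14; remainder = value at the root: -2*(14)^2 + 4*(14)^1 + 8 = (-392) + (56) + (8) = -328; answer -328

-328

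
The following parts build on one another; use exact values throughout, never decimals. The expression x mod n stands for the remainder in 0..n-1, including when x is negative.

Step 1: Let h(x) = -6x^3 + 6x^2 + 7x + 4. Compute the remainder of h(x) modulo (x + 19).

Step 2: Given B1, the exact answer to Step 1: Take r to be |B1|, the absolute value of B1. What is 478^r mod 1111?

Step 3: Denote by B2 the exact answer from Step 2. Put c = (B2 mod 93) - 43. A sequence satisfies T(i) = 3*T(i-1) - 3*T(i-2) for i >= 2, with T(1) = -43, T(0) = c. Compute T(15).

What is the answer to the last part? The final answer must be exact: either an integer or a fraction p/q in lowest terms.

34992

Step 1: remainder = value at the root: -6*(-19)^3 + 6*(-19)^2 + 7*(-19)^1 + 4 = (41154) + (2166) + (-133) + (4) = 43191; answer 43191
Step 2: B1 = 43191; r = 43191; squarings mod 1111: 478^1=478, 478^2=729, 478^4=383, 478^8=37, 478^16=258, 478^32=1015, 478^64=328, 478^128=928, 478^256=159, 478^512=839, 478^1024=658, 478^2048=785, 478^4096=731, 478^8192=1081, 478^16384=900, 478^32768=81; 478^43191 = 478^1 * 478^2 * 478^4 * 478^16 * 478^32 * 478^128 * 478^2048 * 478^8192 * 478^32768 = 753 (mod 1111); answer 753
Step 3: B2 = 753; c = -34; T(2) = 3*(-43) - 3*(-34) = -27; iterating: T(2)=-27, T(3)=48, T(4)=225, T(5)=531, T(6)=918, T(7)=1161, T(8)=729, T(9)=-1296, T(10)=-6075, T(11)=-14337, T(12)=-24786, T(13)=-31347, T(14)=-19683, T(15)=34992; answer 34992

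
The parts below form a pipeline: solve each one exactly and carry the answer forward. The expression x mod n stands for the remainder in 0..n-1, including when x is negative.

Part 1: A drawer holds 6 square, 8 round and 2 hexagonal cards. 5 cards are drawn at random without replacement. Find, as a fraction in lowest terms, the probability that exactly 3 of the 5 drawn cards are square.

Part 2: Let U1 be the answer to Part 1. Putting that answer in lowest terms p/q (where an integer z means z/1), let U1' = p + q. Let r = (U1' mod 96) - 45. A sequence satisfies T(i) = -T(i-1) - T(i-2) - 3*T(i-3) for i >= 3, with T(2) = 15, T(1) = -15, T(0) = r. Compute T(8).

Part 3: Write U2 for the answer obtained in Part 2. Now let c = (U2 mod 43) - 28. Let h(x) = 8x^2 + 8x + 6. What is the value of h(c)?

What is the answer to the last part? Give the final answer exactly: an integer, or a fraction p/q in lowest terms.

22

Part 1: total draws C(16,5) = 4368; favorable C(6,3)*C(10,2) = 900; P = 75/364; answer 75/364
Part 2: U1 = 75/364; threaded value p + q = 439; r = 10; T(3) = -1*(15) - 1*(-15) - 3*(10) = -30; iterating: T(3)=-30, T(4)=60, T(5)=-75, T(6)=105, T(7)=-210, T(8)=330; answer 330
Part 3: U2 = 330; c = 1; 8*(1)^2 + 8*(1)^1 + 6 = (8) + (8) + (6) = 22; answer 22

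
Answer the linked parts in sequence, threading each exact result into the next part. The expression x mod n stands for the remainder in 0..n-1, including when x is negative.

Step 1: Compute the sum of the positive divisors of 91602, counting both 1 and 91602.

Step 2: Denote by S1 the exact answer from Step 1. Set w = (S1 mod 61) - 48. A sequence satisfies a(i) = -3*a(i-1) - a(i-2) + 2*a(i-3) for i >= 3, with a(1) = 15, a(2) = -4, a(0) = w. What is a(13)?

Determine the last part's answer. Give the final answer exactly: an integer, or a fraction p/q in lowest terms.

-191477

Step 1: 91602 = 2 * 3^2 * 7 * 727; sigma = (1 + 2) * (1 + 3 + 9) * (1 + 7) * (1 + 727) = 3 * 13 * 8 * 728 = 227136; answer 227136
Step 2: S1 = 227136; w = -15; a(3) = -3*(-4) - 1*(15) + 2*(-15) = -33; iterating: a(3)=-33, a(4)=133, a(5)=-374, a(6)=923, a(7)=-2129, a(8)=4716, a(9)=-10173, a(10)=21545, a(11)=-45030, a(12)=93199, a(13)=-191477; answer -191477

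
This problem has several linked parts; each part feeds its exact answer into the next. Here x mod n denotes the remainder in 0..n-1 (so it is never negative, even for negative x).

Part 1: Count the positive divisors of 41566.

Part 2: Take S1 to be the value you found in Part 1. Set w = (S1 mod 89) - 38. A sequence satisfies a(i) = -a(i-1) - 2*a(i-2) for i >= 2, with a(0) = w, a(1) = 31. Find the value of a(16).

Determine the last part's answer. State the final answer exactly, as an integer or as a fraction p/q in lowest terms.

Part 1: 41566 = 2 * 7 * 2969; number of divisors = (1+1) * (1+1) * (1+1) = 8; answer 8
Part 2: S1 = 8; w = -30; a(2) = -1*(31) - 2*(-30) = 29; iterating: a(2)=29, a(3)=-91, a(4)=33, a(5)=149, a(6)=-215, a(7)=-83, a(8)=513, a(9)=-347, a(10)=-679, a(11)=1373, a(12)=-15, a(13)=-2731, a(14)=2761, a(15)=2701, a(16)=-8223; answer -8223

-8223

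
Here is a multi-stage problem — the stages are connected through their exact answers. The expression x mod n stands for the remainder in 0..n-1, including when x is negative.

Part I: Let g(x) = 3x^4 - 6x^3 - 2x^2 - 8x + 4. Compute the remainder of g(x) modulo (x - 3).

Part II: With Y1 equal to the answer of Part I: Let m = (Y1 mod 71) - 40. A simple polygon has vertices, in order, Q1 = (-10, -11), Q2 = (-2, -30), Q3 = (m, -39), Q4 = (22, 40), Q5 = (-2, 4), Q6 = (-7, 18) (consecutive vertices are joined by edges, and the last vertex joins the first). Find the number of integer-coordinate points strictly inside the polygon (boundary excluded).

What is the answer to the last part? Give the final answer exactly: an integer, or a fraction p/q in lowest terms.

Part I: remainder = value at the root: 3*(3)^4 - 6*(3)^3 - 2*(3)^2 - 8*(3)^1 + 4 = (243) + (-162) + (-18) + (-24) + (4) = 43; answer 43
Part II: Y1 = 43; m = 3; cross terms: (-10*-30 - -2*-11)=278, (-2*-39 - 3*-30)=168, (3*40 - 22*-39)=978, (22*4 - -2*40)=168, (-2*18 - -7*4)=-8, (-7*-11 - -10*18)=257; twice the area = |1841| = 1841; area = 1841/2; boundary points = 1 + 1 + 1 + 12 + 1 + 1 = 17; strictly interior points = area - boundary/2 + 1 = 913; answer 913

913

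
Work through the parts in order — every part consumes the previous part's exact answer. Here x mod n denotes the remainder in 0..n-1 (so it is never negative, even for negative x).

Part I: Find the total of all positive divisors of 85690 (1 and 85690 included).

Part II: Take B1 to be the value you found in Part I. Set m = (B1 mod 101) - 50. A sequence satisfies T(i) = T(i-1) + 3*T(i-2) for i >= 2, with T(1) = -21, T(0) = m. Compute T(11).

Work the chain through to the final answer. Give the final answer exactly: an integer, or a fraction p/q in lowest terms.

Part I: 85690 = 2 * 5 * 11 * 19 * 41; sigma = (1 + 2) * (1 + 5) * (1 + 11) * (1 + 19) * (1 + 41) = 3 * 6 * 12 * 20 * 42 = 181440; answer 181440
Part II: B1 = 181440; m = -6; T(2) = 1*(-21) + 3*(-6) = -39; iterating: T(2)=-39, T(3)=-102, T(4)=-219, T(5)=-525, T(6)=-1182, T(7)=-2757, T(8)=-6303, T(9)=-14574, T(10)=-33483, T(11)=-77205; answer -77205

-77205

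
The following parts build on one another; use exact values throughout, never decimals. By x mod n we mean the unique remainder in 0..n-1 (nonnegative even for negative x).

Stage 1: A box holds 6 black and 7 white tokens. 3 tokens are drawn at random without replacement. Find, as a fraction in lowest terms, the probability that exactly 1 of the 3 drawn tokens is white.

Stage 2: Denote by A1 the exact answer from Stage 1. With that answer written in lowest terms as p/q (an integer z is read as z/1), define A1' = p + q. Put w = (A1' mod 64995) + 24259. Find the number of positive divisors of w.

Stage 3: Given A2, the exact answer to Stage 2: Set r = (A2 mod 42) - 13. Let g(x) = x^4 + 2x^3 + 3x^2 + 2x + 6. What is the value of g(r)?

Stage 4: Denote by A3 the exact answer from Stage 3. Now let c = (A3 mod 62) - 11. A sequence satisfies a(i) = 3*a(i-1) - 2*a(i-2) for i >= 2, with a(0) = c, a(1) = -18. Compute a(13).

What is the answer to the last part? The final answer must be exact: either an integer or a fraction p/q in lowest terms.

Stage 1: total draws C(13,3) = 286; favorable C(7,1)*C(6,2) = 105; P = 105/286; answer 105/286
Stage 2: A1 = 105/286; threaded value p + q = 391; w = 24650; 24650 = 2 * 5^2 * 17 * 29; number of divisors = (1+1) * (2+1) * (1+1) * (1+1) = 24; answer 24
Stage 3: A2 = 24; r = 11; 1*(11)^4 + 2*(11)^3 + 3*(11)^2 + 2*(11)^1 + 6 = (14641) + (2662) + (363) + (22) + (6) = 17694; answer 17694
Stage 4: A3 = 17694; c = 13; a(2) = 3*(-18) - 2*(13) = -80; iterating: a(2)=-80, a(3)=-204, a(4)=-452, a(5)=-948, a(6)=-1940, a(7)=-3924, a(8)=-7892, a(9)=-15828, a(10)=-31700, a(11)=-63444, a(12)=-126932, a(13)=-253908; answer -253908

-253908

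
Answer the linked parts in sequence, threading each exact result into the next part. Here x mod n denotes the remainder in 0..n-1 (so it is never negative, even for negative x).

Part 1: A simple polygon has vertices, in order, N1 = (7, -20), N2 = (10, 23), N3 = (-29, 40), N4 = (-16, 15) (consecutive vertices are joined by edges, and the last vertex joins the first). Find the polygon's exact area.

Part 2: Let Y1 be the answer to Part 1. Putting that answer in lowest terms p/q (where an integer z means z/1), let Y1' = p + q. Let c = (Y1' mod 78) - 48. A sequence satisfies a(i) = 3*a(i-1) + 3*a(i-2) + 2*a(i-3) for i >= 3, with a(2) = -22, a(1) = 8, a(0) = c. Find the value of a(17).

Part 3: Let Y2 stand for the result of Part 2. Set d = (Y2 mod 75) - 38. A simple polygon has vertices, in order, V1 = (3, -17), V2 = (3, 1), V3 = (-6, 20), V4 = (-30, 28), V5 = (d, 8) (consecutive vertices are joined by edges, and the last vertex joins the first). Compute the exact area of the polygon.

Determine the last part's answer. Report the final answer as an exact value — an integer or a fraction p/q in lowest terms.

Part 1: cross terms: (7*23 - 10*-20)=361, (10*40 - -29*23)=1067, (-29*15 - -16*40)=205, (-16*-20 - 7*15)=215; twice the area = |1848| = 1848; area = 924; answer 924
Part 2: Y1 = 924; threaded value p + q = 925; c = 19; a(3) = 3*(-22) + 3*(8) + 2*(19) = -4; iterating: a(3)=-4, a(4)=-62, a(5)=-242, a(6)=-920, a(7)=-3610, a(8)=-14074, a(9)=-54892, a(10)=-214118, a(11)=-835178, a(12)=-3257672, a(13)=-12706786, a(14)=-49563730, a(15)=-193326892, a(16)=-754085438, a(17)=-2941364450; answer -2941364450
Part 3: Y2 = -2941364450; d = -13; cross terms: (3*1 - 3*-17)=54, (3*20 - -6*1)=66, (-6*28 - -30*20)=432, (-30*8 - -13*28)=124, (-13*-17 - 3*8)=197; twice the area = |873| = 873; area = 873/2; answer 873/2

873/2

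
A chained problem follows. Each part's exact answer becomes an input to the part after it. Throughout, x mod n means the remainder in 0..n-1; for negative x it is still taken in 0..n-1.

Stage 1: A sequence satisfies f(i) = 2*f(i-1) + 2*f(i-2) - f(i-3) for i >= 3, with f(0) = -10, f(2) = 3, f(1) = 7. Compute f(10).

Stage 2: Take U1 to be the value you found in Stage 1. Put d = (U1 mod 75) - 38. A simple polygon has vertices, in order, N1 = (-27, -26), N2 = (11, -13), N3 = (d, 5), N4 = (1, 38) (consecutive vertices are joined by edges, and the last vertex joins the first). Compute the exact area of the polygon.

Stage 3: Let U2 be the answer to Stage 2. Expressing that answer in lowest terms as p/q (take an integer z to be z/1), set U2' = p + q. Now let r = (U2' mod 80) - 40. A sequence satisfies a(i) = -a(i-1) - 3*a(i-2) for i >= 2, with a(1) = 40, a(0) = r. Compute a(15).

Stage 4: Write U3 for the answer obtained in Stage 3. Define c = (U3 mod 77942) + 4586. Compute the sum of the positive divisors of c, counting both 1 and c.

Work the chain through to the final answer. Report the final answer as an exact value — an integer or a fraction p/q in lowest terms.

Stage 1: f(3) = 2*(3) + 2*(7) - 1*(-10) = 30; iterating: f(3)=30, f(4)=59, f(5)=175, f(6)=438, f(7)=1167, f(8)=3035, f(9)=7966, f(10)=20835; answer 20835
Stage 2: U1 = 20835; d = 22; cross terms: (-27*-13 - 11*-26)=637, (11*5 - 22*-13)=341, (22*38 - 1*5)=831, (1*-26 - -27*38)=1000; twice the area = |2809| = 2809; area = 2809/2; answer 2809/2
Stage 3: U2 = 2809/2; threaded value p + q = 2811; r = -29; a(2) = -1*(40) - 3*(-29) = 47; iterating: a(2)=47, a(3)=-167, a(4)=26, a(5)=475, a(6)=-553, a(7)=-872, a(8)=2531, a(9)=85, a(10)=-7678, a(11)=7423, a(12)=15611, a(13)=-37880, a(14)=-8953, a(15)=122593; answer 122593
Stage 4: U3 = 122593; c = 49237; 49237 = 53 * 929; sigma = (1 + 53) * (1 + 929) = 54 * 930 = 50220; answer 50220

50220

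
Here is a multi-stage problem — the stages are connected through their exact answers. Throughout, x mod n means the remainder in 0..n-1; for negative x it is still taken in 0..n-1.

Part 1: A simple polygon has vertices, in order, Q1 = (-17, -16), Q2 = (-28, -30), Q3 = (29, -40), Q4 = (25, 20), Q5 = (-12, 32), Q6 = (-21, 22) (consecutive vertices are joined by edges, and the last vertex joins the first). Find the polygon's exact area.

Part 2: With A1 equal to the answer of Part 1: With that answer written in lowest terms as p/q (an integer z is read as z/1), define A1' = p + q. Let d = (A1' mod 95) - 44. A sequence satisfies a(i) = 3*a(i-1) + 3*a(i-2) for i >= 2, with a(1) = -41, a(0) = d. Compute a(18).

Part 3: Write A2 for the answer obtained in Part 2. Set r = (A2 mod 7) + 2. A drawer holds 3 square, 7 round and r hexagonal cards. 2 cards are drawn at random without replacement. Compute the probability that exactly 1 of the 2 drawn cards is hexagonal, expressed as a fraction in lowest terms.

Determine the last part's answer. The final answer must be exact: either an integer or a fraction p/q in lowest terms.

80/153

Part 1: cross terms: (-17*-30 - -28*-16)=62, (-28*-40 - 29*-30)=1990, (29*20 - 25*-40)=1580, (25*32 - -12*20)=1040, (-12*22 - -21*32)=408, (-21*-16 - -17*22)=710; twice the area = |5790| = 5790; area = 2895; answer 2895
Part 2: A1 = 2895; threaded value p + q = 2896; d = 2; a(2) = 3*(-41) + 3*(2) = -117; iterating: a(2)=-117, a(3)=-474, a(4)=-1773, a(5)=-6741, a(6)=-25542, a(7)=-96849, a(8)=-367173, a(9)=-1392066, a(10)=-5277717, a(11)=-20009349, a(12)=-75861198, a(13)=-287611641, a(14)=-1090418517, a(15)=-4134090474, a(16)=-15673526973, a(17)=-59422852341, a(18)=-225289137942; answer -225289137942
Part 3: A2 = -225289137942; r = 8; total draws C(18,2) = 153; favorable C(8,1)*C(10,1) = 80; P = 80/153; answer 80/153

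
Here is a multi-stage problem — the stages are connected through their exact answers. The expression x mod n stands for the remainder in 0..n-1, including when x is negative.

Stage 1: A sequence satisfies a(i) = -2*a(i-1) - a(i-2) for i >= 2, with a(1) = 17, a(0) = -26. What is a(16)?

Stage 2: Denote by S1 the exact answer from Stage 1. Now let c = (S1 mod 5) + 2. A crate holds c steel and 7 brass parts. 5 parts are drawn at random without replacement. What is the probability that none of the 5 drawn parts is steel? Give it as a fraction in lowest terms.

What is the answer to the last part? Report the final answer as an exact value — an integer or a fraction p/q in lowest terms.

Stage 1: a(2) = -2*(17) - 1*(-26) = -8; iterating: a(2)=-8, a(3)=-1, a(4)=10, a(5)=-19, a(6)=28, a(7)=-37, a(8)=46, a(9)=-55, a(10)=64, a(11)=-73, a(12)=82, a(13)=-91, a(14)=100, a(15)=-109, a(16)=118; answer 118
Stage 2: S1 = 118; c = 5; total draws C(12,5) = 792; favorable C(7,5) = 21; P = 7/264; answer 7/264

7/264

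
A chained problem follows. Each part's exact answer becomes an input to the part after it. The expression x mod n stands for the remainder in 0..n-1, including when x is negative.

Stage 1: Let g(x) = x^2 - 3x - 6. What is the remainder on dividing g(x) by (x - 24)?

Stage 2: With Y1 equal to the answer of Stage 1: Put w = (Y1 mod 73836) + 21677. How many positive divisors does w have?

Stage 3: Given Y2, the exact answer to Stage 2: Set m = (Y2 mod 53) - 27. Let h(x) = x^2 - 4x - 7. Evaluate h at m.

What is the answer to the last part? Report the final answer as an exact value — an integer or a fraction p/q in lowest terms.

Stage 1: remainder = value at the root: 1*(24)^2 - 3*(24)^1 - 6 = (576) + (-72) + (-6) = 498; answer 498
Stage 2: Y1 = 498; w = 22175; 22175 = 5^2 * 887; number of divisors = (2+1) * (1+1) = 6; answer 6
Stage 3: Y2 = 6; m = -21; 1*(-21)^2 - 4*(-21)^1 - 7 = (441) + (84) + (-7) = 518; answer 518

518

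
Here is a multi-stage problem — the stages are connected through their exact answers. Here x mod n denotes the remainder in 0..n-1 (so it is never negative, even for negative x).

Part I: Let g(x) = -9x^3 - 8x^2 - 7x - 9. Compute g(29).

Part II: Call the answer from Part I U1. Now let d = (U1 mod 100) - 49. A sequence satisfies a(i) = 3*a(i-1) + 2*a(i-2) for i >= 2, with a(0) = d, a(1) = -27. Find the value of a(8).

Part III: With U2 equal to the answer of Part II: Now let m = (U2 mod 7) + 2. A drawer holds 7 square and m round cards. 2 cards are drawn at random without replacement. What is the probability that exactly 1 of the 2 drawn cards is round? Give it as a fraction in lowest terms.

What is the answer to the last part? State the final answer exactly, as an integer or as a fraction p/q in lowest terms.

Part I: -9*(29)^3 - 8*(29)^2 - 7*(29)^1 - 9 = (-219501) + (-6728) + (-203) + (-9) = -226441; answer -226441
Part II: U1 = -226441; d = 10; a(2) = 3*(-27) + 2*(10) = -61; iterating: a(2)=-61, a(3)=-237, a(4)=-833, a(5)=-2973, a(6)=-10585, a(7)=-37701, a(8)=-134273; answer -134273
Part III: U2 = -134273; m = 3; total draws C(10,2) = 45; favorable C(3,1)*C(7,1) = 21; P = 7/15; answer 7/15

7/15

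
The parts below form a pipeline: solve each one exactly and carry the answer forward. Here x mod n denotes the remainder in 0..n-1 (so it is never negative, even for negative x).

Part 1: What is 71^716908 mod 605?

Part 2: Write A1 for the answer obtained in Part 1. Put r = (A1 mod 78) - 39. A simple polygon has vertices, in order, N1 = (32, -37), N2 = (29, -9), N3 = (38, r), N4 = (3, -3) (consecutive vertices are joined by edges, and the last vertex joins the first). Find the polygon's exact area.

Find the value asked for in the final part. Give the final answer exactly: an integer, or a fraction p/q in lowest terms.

746

Part 1: squarings mod 605: 71^1=71, 71^2=201, 71^4=471, 71^8=411, 71^16=126, 71^32=146, 71^64=141, 71^128=521, 71^256=401, 71^512=476, 71^1024=306, 71^2048=466, 71^4096=566, 71^8192=311, 71^16384=526, 71^32768=191, 71^65536=181, 71^131072=91, 71^262144=416, 71^524288=26; 71^716908 = 71^4 * 71^8 * 71^32 * 71^64 * 71^4096 * 71^8192 * 71^16384 * 71^32768 * 71^131072 * 71^524288 = 136 (mod 605); answer 136
Part 2: A1 = 136; r = 19; cross terms: (32*-9 - 29*-37)=785, (29*19 - 38*-9)=893, (38*-3 - 3*19)=-171, (3*-37 - 32*-3)=-15; twice the area = |1492| = 1492; area = 746; answer 746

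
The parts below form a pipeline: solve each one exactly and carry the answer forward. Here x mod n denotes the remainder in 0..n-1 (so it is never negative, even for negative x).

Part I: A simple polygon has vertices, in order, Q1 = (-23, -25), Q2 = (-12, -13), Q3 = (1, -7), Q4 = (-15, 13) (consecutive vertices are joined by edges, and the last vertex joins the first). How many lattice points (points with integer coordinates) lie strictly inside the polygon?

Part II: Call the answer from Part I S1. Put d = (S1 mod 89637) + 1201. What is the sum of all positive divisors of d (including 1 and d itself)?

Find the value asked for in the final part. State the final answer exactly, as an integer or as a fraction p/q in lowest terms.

1620

Part I: cross terms: (-23*-13 - -12*-25)=-1, (-12*-7 - 1*-13)=97, (1*13 - -15*-7)=-92, (-15*-25 - -23*13)=674; twice the area = |678| = 678; area = 339; boundary points = 1 + 1 + 4 + 2 = 8; strictly interior points = area - boundary/2 + 1 = 336; answer 336
Part II: S1 = 336; d = 1537; 1537 = 29 * 53; sigma = (1 + 29) * (1 + 53) = 30 * 54 = 1620; answer 1620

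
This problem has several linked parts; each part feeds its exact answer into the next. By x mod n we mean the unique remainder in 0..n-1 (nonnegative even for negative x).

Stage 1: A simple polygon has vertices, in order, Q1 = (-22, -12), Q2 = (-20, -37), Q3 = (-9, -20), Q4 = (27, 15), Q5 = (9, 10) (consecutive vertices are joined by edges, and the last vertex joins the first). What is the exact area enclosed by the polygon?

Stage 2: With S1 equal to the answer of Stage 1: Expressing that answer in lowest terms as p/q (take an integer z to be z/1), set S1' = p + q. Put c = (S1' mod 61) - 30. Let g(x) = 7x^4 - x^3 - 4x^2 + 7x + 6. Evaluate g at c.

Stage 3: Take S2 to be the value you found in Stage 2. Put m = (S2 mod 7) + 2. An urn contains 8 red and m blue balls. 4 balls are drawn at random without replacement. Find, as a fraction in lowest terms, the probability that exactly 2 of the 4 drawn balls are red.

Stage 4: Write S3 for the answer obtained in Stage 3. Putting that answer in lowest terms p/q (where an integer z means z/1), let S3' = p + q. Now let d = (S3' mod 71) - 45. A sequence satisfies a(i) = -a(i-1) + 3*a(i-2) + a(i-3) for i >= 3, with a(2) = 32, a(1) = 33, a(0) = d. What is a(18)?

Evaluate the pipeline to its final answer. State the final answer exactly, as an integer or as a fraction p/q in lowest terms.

686632

Stage 1: cross terms: (-22*-37 - -20*-12)=574, (-20*-20 - -9*-37)=67, (-9*15 - 27*-20)=405, (27*10 - 9*15)=135, (9*-12 - -22*10)=112; twice the area = |1293| = 1293; area = 1293/2; answer 1293/2
Stage 2: S1 = 1293/2; threaded value p + q = 1295; c = -16; 7*(-16)^4 - 1*(-16)^3 - 4*(-16)^2 + 7*(-16)^1 + 6 = (458752) + (4096) + (-1024) + (-112) + (6) = 461718; answer 461718
Stage 3: S2 = 461718; m = 7; total draws C(15,4) = 1365; favorable C(8,2)*C(7,2) = 588; P = 28/65; answer 28/65
Stage 4: S3 = 28/65; threaded value p + q = 93; d = -23; a(3) = -1*(32) + 3*(33) + 1*(-23) = 44; iterating: a(3)=44, a(4)=85, a(5)=79, a(6)=220, a(7)=102, a(8)=637, a(9)=-111, a(10)=2124, a(11)=-1820, a(12)=8081, a(13)=-11417, a(14)=33840, a(15)=-60010, a(16)=150113, a(17)=-296303, a(18)=686632; answer 686632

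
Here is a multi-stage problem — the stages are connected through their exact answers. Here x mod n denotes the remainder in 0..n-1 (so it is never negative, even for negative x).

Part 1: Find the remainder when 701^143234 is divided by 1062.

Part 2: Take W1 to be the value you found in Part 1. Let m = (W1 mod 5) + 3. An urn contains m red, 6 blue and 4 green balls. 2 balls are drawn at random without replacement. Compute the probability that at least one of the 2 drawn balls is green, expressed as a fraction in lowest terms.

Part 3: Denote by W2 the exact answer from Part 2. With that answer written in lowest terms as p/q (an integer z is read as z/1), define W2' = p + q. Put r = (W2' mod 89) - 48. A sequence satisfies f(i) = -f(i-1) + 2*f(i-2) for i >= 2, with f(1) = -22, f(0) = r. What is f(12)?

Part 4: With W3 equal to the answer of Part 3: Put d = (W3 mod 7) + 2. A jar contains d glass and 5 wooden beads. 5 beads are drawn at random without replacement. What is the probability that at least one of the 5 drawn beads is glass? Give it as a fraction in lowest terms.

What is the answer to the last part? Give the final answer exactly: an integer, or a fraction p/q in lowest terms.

125/126

Part 1: squarings mod 1062: 701^1=701, 701^2=757, 701^4=631, 701^8=973, 701^16=487, 701^32=343, 701^64=829, 701^128=127, 701^256=199, 701^512=307, 701^1024=793, 701^2048=145, 701^4096=847, 701^8192=559, 701^16384=253, 701^32768=289, 701^65536=685, 701^131072=883; 701^143234 = 701^2 * 701^128 * 701^256 * 701^512 * 701^1024 * 701^2048 * 701^8192 * 701^131072 = 343 (mod 1062); answer 343
Part 2: W1 = 343; m = 6; total draws C(16,2) = 120; complement C(12,2) = 66; favorable 120 - 66 = 54; P = 9/20; answer 9/20
Part 3: W2 = 9/20; threaded value p + q = 29; r = -19; f(2) = -1*(-22) + 2*(-19) = -16; iterating: f(2)=-16, f(3)=-28, f(4)=-4, f(5)=-52, f(6)=44, f(7)=-148, f(8)=236, f(9)=-532, f(10)=1004, f(11)=-2068, f(12)=4076; answer 4076
Part 4: W3 = 4076; d = 4; total draws C(9,5) = 126; complement C(5,5) = 1; favorable 126 - 1 = 125; P = 125/126; answer 125/126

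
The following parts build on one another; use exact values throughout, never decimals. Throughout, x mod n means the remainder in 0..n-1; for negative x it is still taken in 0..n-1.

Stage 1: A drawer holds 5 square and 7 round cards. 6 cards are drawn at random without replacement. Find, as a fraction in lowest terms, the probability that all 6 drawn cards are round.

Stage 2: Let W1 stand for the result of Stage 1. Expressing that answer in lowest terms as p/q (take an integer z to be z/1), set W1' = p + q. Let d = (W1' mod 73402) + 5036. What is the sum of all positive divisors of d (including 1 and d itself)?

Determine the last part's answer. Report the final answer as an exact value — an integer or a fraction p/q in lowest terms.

Stage 1: total draws C(12,6) = 924; favorable C(7,6) = 7; P = 1/132; answer 1/132
Stage 2: W1 = 1/132; threaded value p + q = 133; d = 5169; 5169 = 3 * 1723; sigma = (1 + 3) * (1 + 1723) = 4 * 1724 = 6896; answer 6896

6896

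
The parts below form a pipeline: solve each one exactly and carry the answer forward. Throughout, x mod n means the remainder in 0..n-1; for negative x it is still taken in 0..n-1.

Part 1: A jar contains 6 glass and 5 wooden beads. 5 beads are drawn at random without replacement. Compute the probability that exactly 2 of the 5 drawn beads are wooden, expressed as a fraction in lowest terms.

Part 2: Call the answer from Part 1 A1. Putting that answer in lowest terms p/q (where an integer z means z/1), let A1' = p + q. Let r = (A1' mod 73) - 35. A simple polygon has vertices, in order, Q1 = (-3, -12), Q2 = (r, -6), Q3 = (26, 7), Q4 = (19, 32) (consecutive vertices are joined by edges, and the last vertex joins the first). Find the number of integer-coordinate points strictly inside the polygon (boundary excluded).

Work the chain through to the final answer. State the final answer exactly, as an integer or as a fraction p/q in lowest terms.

Part 1: total draws C(11,5) = 462; favorable C(5,2)*C(6,3) = 200; P = 100/231; answer 100/231
Part 2: A1 = 100/231; threaded value p + q = 331; r = 4; cross terms: (-3*-6 - 4*-12)=66, (4*7 - 26*-6)=184, (26*32 - 19*7)=699, (19*-12 - -3*32)=-132; twice the area = |817| = 817; area = 817/2; boundary points = 1 + 1 + 1 + 22 = 25; strictly interior points = area - boundary/2 + 1 = 397; answer 397

397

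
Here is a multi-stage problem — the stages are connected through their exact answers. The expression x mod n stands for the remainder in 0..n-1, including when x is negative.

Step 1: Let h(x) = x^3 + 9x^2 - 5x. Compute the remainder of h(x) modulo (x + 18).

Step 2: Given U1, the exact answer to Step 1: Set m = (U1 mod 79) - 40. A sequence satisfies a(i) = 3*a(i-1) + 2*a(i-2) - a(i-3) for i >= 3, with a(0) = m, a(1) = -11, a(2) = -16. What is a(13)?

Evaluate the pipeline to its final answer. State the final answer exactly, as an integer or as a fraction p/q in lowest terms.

Step 1: remainder = value at the root: 1*(-18)^3 + 9*(-18)^2 - 5*(-18)^1 = (-5832) + (2916) + (90) = -2826; answer -2826
Step 2: U1 = -2826; m = -22; a(3) = 3*(-16) + 2*(-11) - 1*(-22) = -48; iterating: a(3)=-48, a(4)=-165, a(5)=-575, a(6)=-2007, a(7)=-7006, a(8)=-24457, a(9)=-85376, a(10)=-298036, a(11)=-1040403, a(12)=-3631905, a(13)=-12678485; answer -12678485

-12678485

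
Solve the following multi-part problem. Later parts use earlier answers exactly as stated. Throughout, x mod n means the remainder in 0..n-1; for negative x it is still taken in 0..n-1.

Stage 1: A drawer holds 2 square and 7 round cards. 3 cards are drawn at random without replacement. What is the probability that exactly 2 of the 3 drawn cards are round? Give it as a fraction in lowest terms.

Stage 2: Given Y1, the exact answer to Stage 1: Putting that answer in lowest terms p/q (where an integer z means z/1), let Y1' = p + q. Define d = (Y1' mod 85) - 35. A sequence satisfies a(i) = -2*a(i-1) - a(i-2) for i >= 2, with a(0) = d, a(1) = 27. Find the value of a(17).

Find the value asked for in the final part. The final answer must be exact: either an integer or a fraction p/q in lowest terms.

-53

Stage 1: total draws C(9,3) = 84; favorable C(7,2)*C(2,1) = 42; P = 1/2; answer 1/2
Stage 2: Y1 = 1/2; threaded value p + q = 3; d = -32; a(2) = -2*(27) - 1*(-32) = -22; iterating: a(2)=-22, a(3)=17, a(4)=-12, a(5)=7, a(6)=-2, a(7)=-3, a(8)=8, a(9)=-13, a(10)=18, a(11)=-23, a(12)=28, a(13)=-33, a(14)=38, a(15)=-43, a(16)=48, a(17)=-53; answer -53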